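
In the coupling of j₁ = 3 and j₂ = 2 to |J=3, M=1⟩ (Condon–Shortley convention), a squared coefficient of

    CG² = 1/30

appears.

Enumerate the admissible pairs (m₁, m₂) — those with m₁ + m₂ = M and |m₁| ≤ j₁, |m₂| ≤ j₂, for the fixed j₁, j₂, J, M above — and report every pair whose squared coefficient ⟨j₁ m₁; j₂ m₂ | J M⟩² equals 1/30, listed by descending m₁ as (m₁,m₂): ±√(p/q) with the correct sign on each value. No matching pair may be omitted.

Admissible pairs with m₁+m₂ = M = 1: (-1,2), (0,1), (1,0), (2,-1), (3,-2)
  (m₁,m₂)=(3,-2): CG² = 1/6, CG = +√(1/6)
  (m₁,m₂)=(2,-1): CG² = 1/4, CG = +√(1/4)
  (m₁,m₂)=(1,0): CG² = 3/20, CG = −√(3/20)
  (m₁,m₂)=(0,1): CG² = 1/30, CG = −√(1/30)   ← matches the target
  (m₁,m₂)=(-1,2): CG² = 2/5, CG = +√(2/5)
Pairs with CG² = 1/30: (0,1): −√(1/30)

(0,1): −√(1/30)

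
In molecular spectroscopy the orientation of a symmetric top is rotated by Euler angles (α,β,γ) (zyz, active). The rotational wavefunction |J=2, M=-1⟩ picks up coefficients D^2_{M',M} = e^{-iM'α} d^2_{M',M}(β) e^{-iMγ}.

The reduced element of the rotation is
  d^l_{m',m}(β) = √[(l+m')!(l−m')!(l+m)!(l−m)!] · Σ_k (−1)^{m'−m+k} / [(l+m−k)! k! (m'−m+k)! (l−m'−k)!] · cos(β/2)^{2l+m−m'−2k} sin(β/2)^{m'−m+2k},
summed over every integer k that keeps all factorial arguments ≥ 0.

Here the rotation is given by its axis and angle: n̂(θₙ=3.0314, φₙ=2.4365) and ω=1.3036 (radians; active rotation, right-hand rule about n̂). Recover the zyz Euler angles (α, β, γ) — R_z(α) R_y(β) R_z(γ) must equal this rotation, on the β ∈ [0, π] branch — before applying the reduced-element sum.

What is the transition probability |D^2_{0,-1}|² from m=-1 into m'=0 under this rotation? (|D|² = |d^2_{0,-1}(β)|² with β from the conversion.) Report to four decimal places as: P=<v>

P=0.0261

Axis–angle → zyz. n̂ = (sinθₙcosφₙ, sinθₙsinφₙ, cosθₙ) = (-0.083748, +0.071272, -0.993935), ω = 1.3036.
R = I cosω + sinω [n̂]ₓ + (1−cosω) n̂n̂ᵀ gives
  R = [+0.269190, +0.954272, +0.130005; -0.963058, +0.267767, +0.028640; -0.007481, -0.132912, +0.991100]
β = atan2(√(R₁₃²+R₂₃²), R₃₃) = 0.133519; α = atan2(R₂₃, R₁₃) mod 2π = 0.216835; γ = atan2(R₃₂, −R₃₁) mod 2π = 4.768613
First d^2_{0,-1}(β=0.1335), then the phase factors e^{-i(0)α} and e^{-i(-1)γ}:
c=cos(0.133519/2)=0.997772, s=sin(0.133519/2)=0.066710; N=√[2·2·1·6]=4.898979
The bounds max(0,m−m')=0 and min(l+m,l−m')=1 give 2 terms
  k=0: (−1)^1·4.8990/(2)·0.9978^3·0.0667^1 = -0.162315
  k=1: (−1)^2·4.8990/(2)·0.9978^1·0.0667^3 = +0.000726
d^2_{0,-1}(0.1335) = -0.162315 +0.000726 = -0.161590
|D^2_{0,-1}|² = |d^2_{0,-1}(β)|² = (-0.161590)² = 0.026111 (the z-rotation phases have unit modulus)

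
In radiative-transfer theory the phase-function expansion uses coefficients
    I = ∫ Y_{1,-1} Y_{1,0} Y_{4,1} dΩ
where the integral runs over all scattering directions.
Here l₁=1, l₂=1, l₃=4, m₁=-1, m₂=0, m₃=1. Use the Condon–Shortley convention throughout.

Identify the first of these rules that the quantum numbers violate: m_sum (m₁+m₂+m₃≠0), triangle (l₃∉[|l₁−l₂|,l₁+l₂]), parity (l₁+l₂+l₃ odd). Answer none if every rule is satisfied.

azimuthal sum: -1 + 0 + 1 = 0  ✓
l₃ must lie in [0,2]; have l₃=4  ✗
L = 1 + 1 + 4 = 6 (even)

triangle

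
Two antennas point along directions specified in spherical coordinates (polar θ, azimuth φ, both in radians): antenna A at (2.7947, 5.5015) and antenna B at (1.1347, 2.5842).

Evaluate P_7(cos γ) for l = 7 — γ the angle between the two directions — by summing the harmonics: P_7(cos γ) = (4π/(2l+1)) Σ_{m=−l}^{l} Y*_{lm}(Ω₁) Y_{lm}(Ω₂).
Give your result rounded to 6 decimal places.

Summing Y*_{l m}(θ₁,φ₁)·Y_{l m}(θ₂,φ₂) over m ∈ [−7, 7]; prefactor 4π/(2·7+1) = 0.837758:
  m=-7: Y*=0.00018 + 0.00019j  Y=0.18216 + 0.17318j  product -0.00000 + 0.00007j
  m=-6: Y*=0.00006 - 0.00272j  Y=-0.42929 - 0.08826j  product -0.00027 + 0.00116j
  m=-5: Y*=-0.01260 + 0.01214j  Y=0.27779 - 0.10286j  product -0.00225 + 0.00467j
  m=-4: Y*=0.07834 + 0.00116j  Y=0.08716 - 0.11258j  product 0.00696 - 0.00872j
  m=-3: Y*=-0.17169 - 0.17555j  Y=-0.03522 + 0.34618j  product 0.06682 - 0.05325j
  m=-2: Y*=-0.00373 + 0.50284j  Y=-0.00178 - 0.00362j  product 0.00183 - 0.00088j
  m=-1: Y*=0.36968 - 0.36694j  Y=-0.28328 - 0.17658j  product -0.16952 + 0.03867j
  m=+0: Y*=0.10872 + 0.00000j  Y=0.04554 + 0.00000j  product 0.00495 + 0.00000j
  m=+1: Y*=-0.36968 - 0.36694j  Y=0.28328 - 0.17658j  product -0.16952 - 0.03867j
  m=+2: Y*=-0.00373 - 0.50284j  Y=-0.00178 + 0.00362j  product 0.00183 + 0.00088j
  m=+3: Y*=0.17169 - 0.17555j  Y=0.03522 + 0.34618j  product 0.06682 + 0.05325j
  m=+4: Y*=0.07834 - 0.00116j  Y=0.08716 + 0.11258j  product 0.00696 + 0.00872j
  m=+5: Y*=0.01260 + 0.01214j  Y=-0.27779 - 0.10286j  product -0.00225 - 0.00467j
  m=+6: Y*=0.00006 + 0.00272j  Y=-0.42929 + 0.08826j  product -0.00027 - 0.00116j
  m=+7: Y*=-0.00018 + 0.00019j  Y=-0.18216 + 0.17318j  product -0.00000 - 0.00007j
Accumulated sum -0.18790 - 0.00000j; after 4π/(2l+1) scaling, -0.15742 - 0.00000j ⇒ P_7 = -0.157416

-0.157416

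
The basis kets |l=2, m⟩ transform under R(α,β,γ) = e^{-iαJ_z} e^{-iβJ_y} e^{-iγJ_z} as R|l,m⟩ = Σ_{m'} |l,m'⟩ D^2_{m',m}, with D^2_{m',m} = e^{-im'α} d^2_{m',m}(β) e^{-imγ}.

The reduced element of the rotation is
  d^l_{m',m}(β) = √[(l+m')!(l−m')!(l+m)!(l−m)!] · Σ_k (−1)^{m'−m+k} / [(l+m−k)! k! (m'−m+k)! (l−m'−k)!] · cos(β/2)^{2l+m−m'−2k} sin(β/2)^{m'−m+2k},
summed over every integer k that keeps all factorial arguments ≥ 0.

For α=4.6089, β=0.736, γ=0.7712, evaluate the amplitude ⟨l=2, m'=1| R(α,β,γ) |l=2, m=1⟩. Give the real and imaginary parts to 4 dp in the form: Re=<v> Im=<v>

D^2_{1,1}(4.6089,0.7360,0.7712) = e^{-i·1·4.6089}·d^2_{1,1}(0.7360)·e^{-i·1·0.7712}. Compute d first:
c=cos(0.736000/2)=0.933049, s=sin(0.736000/2)=0.359750; N=√[6·1·6·1]=6.000000
k∈{0,1} keeps every argument non-negative
  k=0: (−1)^0·6.0000/(6)·0.9330^4·0.3598^0 = +0.757909
  k=1: (−1)^1·6.0000/(2)·0.9330^2·0.3598^2 = -0.338012
d^2_{1,1}(0.7360) = +0.757909 -0.338012 = +0.419898
Phases: e^{-i·(1)·4.6089}=-0.103304+0.994650i, e^{-i·(1)·0.7712}=+0.717075-0.696996i ⇒ D=+0.259997+0.329721i

Re=0.2600 Im=0.3297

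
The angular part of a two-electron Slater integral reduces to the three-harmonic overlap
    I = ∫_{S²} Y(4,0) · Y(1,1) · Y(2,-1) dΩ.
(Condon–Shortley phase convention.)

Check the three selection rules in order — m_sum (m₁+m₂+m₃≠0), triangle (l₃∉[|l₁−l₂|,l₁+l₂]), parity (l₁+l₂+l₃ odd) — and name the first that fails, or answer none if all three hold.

Σmᵢ = 0  ✓
l₃∈[|l₁−l₂|,l₁+l₂]=[3,5] required, l₃=2 fails  ✗
Σlᵢ = 7 ⇒ odd

triangle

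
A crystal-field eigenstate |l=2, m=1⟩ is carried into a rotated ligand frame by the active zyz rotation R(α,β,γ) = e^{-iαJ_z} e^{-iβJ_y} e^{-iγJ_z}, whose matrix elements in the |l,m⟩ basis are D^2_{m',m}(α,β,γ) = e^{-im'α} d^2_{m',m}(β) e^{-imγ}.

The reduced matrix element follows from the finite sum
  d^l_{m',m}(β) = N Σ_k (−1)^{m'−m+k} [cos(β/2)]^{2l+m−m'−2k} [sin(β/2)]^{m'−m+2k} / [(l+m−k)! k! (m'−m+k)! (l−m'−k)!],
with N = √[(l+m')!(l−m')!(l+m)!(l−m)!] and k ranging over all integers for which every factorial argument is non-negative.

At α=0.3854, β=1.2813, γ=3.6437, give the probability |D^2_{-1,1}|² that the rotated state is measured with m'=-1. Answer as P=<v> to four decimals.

First d^2_{-1,1}(β=1.2813), then the phase factors e^{-i(-1)α} and e^{-i(1)γ}:
c=cos(1.281300/2)=0.801707, s=sin(1.281300/2)=0.597717; N=√[1·6·6·1]=6.000000
k: max(0,(1)−(-1))=2 … min(2+(1),2−(-1))=3
  k=2: (−1)^0·6.0000/(2)·0.8017^2·0.5977^2 = +0.688880
  k=3: (−1)^1·6.0000/(6)·0.8017^0·0.5977^4 = -0.127638
d^2_{-1,1}(1.2813) = +0.688880 -0.127638 = +0.561242
|D^2_{-1,1}|² = |d^2_{-1,1}(β)|² = (+0.561242)² = 0.314992 (the z-rotation phases have unit modulus)

P=0.3150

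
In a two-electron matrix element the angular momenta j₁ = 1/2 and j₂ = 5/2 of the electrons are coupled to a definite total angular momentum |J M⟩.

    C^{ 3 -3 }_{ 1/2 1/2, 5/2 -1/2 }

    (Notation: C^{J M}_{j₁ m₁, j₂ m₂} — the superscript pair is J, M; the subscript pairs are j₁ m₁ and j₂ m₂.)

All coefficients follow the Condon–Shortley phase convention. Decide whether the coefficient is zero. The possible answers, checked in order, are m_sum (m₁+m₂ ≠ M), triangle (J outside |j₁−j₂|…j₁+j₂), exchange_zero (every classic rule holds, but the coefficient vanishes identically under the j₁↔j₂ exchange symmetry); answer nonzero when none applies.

m-sum: m₁+m₂ = 1/2+(-1/2) = 0, M = -3  ✗ ⇒ coefficient is 0

m_sum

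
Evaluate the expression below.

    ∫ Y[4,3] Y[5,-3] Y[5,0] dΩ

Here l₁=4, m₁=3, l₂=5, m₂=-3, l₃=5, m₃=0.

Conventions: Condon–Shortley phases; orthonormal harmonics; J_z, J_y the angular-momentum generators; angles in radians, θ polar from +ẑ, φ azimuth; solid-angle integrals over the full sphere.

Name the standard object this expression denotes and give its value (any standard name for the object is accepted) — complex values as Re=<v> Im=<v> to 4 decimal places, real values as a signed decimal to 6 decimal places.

Gaunt coefficient, +0.130198

This is a Gaunt coefficient — the integral of a triple product of spherical harmonics over the sphere.
Checks pass: Σm=0; 14 even; l₃=5∈[1,9].
(2·4+1)(2·5+1)(2·5+1) = 1089
Δ: 4! 4! 6! / 15! → 1/3153150
sum: t=0:+1/69120 t=1:−1/1728 t=2:+1/576 t=3:−1/1728 t=4:+1/69120 = 7/11520
3j²(4 5 5; 0 0 0) = Δ·Π!·Σ² = 2/143  (sign -1)
sum: t=0:+1/6912 t=1:−1/17280 = 1/11520
3j²(4 5 5; 3 -3 0) = Δ·Π!·Σ² = 2/143  (sign -1)
combine: 4πI² = 1089·2/143·2/143 = 36/169
take √, sign +1: I = 0.13019760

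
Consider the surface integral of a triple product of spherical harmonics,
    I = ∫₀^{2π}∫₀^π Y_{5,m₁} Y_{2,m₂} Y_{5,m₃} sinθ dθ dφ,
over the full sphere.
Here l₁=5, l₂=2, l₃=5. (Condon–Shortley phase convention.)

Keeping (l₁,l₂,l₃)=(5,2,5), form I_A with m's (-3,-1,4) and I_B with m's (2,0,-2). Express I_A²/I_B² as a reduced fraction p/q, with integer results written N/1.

Shared (l₁,l₂,l₃)=(5,2,5): N and (l;000)² cancel in I_A²/I_B².
A: Δ = 2!·8!·2!/13! = 1/38610; Racah Σ t=0..1: t=0:+1/80640 t=1:−1/10080 = -1/11520; ⇒ 3j(5 2 5; -3 -1 4)² = 49/1430, sgn +1
B: Δ = 2!·8!·2!/13! = 1/38610; Racah Σ t=0..2: t=0:+1/2880 t=1:−1/1440 t=2:+1/20160 = -1/3360; ⇒ 3j(5 2 5; 2 0 -2)² = 6/715, sgn +1
I_A²/I_B² = (49/1430)/(6/715) = 49/12

49/12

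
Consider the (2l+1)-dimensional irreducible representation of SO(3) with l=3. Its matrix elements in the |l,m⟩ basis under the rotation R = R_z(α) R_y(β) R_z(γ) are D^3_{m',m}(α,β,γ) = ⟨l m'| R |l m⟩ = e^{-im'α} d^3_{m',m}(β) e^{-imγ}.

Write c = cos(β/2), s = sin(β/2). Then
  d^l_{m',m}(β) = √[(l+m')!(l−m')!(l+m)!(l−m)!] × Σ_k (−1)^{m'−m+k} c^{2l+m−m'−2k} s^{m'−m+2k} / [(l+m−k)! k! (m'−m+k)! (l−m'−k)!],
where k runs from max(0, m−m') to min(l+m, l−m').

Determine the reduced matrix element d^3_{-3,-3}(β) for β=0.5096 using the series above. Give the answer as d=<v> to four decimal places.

d^3_{-3,-3}(β=0.5096) via the finite sum:
Half-angle: c=0.967714, s=0.252052. N=√(1·720·1·720)=720.000000
Admissible k: 0..0 (factorial args all ≥0)
  k=0: (−1)^0·720.0000/(720)·0.9677^6·0.2521^0 = +0.821261
d^3_{-3,-3}(0.5096) = +0.821261

d=0.8213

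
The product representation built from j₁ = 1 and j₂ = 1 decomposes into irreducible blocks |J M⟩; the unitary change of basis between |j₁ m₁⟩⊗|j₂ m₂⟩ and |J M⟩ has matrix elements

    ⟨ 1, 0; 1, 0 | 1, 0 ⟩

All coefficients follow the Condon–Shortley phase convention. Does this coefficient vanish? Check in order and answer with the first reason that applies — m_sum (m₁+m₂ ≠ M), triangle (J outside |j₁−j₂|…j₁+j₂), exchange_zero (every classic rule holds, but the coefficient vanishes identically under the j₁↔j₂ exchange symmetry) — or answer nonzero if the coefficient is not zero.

m-sum: m₁+m₂ = 0+0 = 0, M = 0  ✓
triangle: |j₁−j₂| = 0 ≤ J = 1 ≤ j₁+j₂ = 2  ✓
exchange: j₁=j₂ and m₁=m₂, and (−1)^(j₁+j₂−J) = (−1)^1 = −1 forces ⟨j₁m₁;j₂m₂|JM⟩ = −⟨j₂m₂;j₁m₁|JM⟩ = −⟨j₁m₁;j₂m₂|JM⟩ ⇒ the coefficient vanishes identically
Racah sum check: Σ_k collapses to 0 ⇒ CG = 0

exchange_zero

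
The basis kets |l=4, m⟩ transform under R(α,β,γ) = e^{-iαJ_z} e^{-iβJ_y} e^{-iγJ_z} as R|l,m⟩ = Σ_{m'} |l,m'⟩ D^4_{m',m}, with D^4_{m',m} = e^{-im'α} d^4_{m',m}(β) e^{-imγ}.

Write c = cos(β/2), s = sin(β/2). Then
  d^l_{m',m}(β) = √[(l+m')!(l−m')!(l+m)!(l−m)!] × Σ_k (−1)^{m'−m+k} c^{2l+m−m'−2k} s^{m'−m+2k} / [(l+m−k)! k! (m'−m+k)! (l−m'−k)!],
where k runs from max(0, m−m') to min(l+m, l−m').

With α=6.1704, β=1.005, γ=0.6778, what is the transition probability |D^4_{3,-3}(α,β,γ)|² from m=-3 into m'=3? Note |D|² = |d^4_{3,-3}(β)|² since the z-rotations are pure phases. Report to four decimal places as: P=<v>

First d^4_{3,-3}(β=1.0050), then the phase factors e^{-i(3)α} and e^{-i(-3)γ}:
Half-angle: c=0.876381, s=0.481618. N=√(5040·1·1·5040)=5040.000000
k∈{0,1} keeps every argument non-negative
  k=0: (−1)^6·5040.0000/(720)·0.8764^2·0.4816^6 = +0.067097
  k=1: (−1)^7·5040.0000/(5040)·0.8764^0·0.4816^8 = -0.002895
d^4_{3,-3}(1.0050) = +0.067097 -0.002895 = +0.064202
|D^4_{3,-3}|² = |d^4_{3,-3}(β)|² = (+0.064202)² = 0.004122 (the z-rotation phases have unit modulus)

P=0.0041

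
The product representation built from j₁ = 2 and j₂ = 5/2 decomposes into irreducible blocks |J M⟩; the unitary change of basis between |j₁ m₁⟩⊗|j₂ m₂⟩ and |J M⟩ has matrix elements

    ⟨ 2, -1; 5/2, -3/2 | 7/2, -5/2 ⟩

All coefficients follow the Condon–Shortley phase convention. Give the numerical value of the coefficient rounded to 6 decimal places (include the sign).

j₁+j₂−J=1  J+j₁−j₂=3  J−j₁+j₂=4  j₁+j₂+J+1=9
(j₁±m₁, j₂±m₂, J±M) = (1,3,1,4,1,6)
P² = 2304/7
sum k=0..1:
  [0] +1/36 = 1/36
  [1] −1/48 = -1/48
S = 1/144
C² = P²·S² = 1/63 ; C = +0.125988

+0.125988  (= +√(1/63))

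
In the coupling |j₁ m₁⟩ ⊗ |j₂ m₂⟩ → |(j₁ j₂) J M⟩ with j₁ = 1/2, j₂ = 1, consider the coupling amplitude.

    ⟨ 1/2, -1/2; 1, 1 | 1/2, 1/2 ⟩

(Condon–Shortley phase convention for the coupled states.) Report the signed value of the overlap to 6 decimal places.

-0.816497

j₁+j₂−J=1  J+j₁−j₂=0  J−j₁+j₂=1  j₁+j₂+J+1=3
(j₁±m₁, j₂±m₂, J±M) = (0,1,2,0,1,0)
P² = 2/3
sum k=1..1:
  [1] −1/1 = -1
S = -1
C² = P²·S² = 2/3 ; C = -0.816497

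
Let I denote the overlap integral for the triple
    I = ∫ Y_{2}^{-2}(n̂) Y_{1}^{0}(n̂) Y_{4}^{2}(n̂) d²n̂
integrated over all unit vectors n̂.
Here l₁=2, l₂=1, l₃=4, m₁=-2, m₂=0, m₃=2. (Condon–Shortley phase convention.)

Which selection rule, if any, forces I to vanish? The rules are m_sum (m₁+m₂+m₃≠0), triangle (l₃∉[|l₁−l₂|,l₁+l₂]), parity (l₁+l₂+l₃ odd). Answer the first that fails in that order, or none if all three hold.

triangle

azimuthal sum: -2 + 0 + 2 = 0  ✓
l₃ must lie in [1,3]; have l₃=4  ✗
L = 2 + 1 + 4 = 7 (odd)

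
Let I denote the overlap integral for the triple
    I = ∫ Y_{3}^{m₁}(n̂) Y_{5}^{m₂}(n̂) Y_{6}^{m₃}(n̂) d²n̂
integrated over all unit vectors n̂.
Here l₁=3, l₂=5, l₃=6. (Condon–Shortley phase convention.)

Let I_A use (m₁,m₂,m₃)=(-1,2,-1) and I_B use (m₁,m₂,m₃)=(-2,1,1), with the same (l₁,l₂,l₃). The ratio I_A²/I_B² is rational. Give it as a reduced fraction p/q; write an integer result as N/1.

l's match ⇒ only the (l;m) 3-j factors differ between A and B.
A: triangle coeff Δ(3,5,6) = 1/675675; Σ_t [0,2]: t=0:+1/241920 t=1:−1/8640 t=2:+1/5760 = 1/16128; (3j)²=5/1001 [(3 5 6; -1 2 -1)], sign=-1
B: triangle coeff Δ(3,5,6) = 1/675675; Σ_t [1,2]: t=1:−1/17280 t=2:+1/6912 = 1/11520; (3j)²=2/143 [(3 5 6; -2 1 1)], sign=-1
I_A²/I_B² = (5/1001)/(2/143) = 5/14

5/14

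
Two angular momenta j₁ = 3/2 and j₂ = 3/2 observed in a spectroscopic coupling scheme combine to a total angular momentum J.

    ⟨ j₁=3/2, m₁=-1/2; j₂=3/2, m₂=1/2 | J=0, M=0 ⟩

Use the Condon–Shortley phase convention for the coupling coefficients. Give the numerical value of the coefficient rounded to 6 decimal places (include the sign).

+√(1/4) = +0.500000

j₁+j₂−J=3  J+j₁−j₂=0  J−j₁+j₂=0  j₁+j₂+J+1=4
(j₁±m₁, j₂±m₂, J±M) = (1,2,2,1,0,0)
P² = 1
sum k=2..2:
  [2] +1/2 = 1/2
S = 1/2
C² = P²·S² = 1/4 ; C = +0.500000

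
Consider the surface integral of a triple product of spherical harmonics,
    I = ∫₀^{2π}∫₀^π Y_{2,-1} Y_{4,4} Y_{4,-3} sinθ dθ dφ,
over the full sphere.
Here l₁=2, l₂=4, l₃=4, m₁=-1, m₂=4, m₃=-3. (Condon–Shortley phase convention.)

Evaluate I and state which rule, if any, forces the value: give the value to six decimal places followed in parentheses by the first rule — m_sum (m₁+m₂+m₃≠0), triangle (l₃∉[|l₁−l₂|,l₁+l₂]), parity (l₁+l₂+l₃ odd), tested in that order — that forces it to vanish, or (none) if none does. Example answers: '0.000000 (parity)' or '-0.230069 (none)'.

Checks pass: Σm=0; 10 even; l₃=4∈[2,6].
(2·2+1)(2·4+1)(2·4+1) = 405
Δ: 2! 2! 6! / 11! → 1/13860
sum: t=0:+1/192 t=1:−1/36 t=2:+1/192 = -5/288
3j²(2 4 4; 0 0 0) = Δ·Π!·Σ² = 20/693  (sign -1)
sum: t=2:+1/1440 = 1/1440
3j²(2 4 4; -1 4 -3) = Δ·Π!·Σ² = 7/165  (sign -1)
combine: 4πI² = 405·20/693·7/165 = 60/121
take √, sign +1: I = 0.19864517
No selection rule forces the value: the integral is nonzero (none).

0.198645 (none)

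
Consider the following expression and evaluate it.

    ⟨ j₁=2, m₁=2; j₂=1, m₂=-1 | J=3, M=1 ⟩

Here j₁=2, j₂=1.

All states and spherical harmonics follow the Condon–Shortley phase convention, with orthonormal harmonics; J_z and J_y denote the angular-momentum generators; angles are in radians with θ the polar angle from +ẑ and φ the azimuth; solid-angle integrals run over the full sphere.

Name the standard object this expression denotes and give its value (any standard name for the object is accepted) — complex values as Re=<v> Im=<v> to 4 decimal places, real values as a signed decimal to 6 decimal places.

Clebsch–Gordan coefficient, +√(1/15) ≈ +0.258199

This is a Clebsch–Gordan (vector-coupling) coefficient.
j₁+j₂−J=0  J+j₁−j₂=4  J−j₁+j₂=2  j₁+j₂+J+1=7
(j₁±m₁, j₂±m₂, J±M) = (4,0,0,2,4,2)
P² = 768/5
sum k=0..0:
  [0] +1/48 = 1/48
S = 1/48
C² = P²·S² = 1/15 ; C = +0.258199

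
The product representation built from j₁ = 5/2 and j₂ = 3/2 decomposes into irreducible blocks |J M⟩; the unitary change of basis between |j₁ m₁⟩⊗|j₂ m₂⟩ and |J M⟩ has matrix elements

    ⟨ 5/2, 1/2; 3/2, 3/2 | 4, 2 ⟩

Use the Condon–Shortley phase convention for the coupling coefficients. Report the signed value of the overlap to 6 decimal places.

triangle: 0!·5!·3!/9! = 720/362880
(j±m)!: 3!·2!·3!·0!·6!·2! = 103680
prefactor² = (2J+1)·Δ·N² = 12960/7
  k=0: +1/(0!·0!·2!·3!·3!·0!) = 1/72
Σ = 1/72  ⇒  CG² = 12960/7·(1/72)² = 5/14
CG = +√(5/14) = +0.597614

+0.597614  (= +√(5/14))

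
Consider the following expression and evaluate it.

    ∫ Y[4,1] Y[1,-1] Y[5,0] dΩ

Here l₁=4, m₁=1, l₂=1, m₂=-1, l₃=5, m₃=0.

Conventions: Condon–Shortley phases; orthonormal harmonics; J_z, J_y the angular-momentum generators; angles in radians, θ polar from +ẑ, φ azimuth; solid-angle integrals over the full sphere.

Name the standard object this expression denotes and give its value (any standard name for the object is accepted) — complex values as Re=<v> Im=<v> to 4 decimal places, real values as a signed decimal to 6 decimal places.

This is a Gaunt coefficient — the integral of a triple product of spherical harmonics over the sphere.
m-sum 0 ✓  L=10 even ✓  3≤5≤5 ✓
Π(2lᵢ+1) = 9×3×11 = 297
triangle coeff Δ(4,1,5) = 1/495
Σ_t [0,0]: t=0:+1/576 = 1/576
(3j)²=5/99 [(4 1 5; 0 0 0)], sign=-1
Σ_t [0,0]: t=0:+1/1440 = 1/1440
(3j)²=2/99 [(4 1 5; 1 -1 0)], sign=-1
⇒ 4πI² = 10/33
I = (+1)√(10/33/(4π)) = 0.15528807

Gaunt coefficient, +0.155288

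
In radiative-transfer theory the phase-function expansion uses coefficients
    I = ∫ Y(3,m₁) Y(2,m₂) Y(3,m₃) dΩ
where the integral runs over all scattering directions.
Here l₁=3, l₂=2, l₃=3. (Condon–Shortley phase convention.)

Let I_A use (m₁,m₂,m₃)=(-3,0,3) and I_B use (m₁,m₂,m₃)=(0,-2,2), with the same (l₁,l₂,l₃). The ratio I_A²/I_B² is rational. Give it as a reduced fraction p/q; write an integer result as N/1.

l's match ⇒ only the (l;m) 3-j factors differ between A and B.
A: triangle coeff Δ(3,2,3) = 1/3780; Σ_t [2,2]: t=2:+1/96 = 1/96; (3j)²=5/84 [(3 2 3; -3 0 3)], sign=+1
B: triangle coeff Δ(3,2,3) = 1/3780; Σ_t [0,0]: t=0:+1/24 = 1/24; (3j)²=1/21 [(3 2 3; 0 -2 2)], sign=-1
I_A²/I_B² = (5/84)/(1/21) = 5/4

5/4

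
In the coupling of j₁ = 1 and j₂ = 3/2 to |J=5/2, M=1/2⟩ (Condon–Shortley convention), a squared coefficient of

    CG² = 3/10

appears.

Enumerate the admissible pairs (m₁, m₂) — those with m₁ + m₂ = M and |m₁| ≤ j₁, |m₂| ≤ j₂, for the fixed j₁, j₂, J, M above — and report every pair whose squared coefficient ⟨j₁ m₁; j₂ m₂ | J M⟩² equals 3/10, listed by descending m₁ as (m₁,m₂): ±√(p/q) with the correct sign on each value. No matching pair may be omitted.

Admissible pairs with m₁+m₂ = M = 1/2: (-1,3/2), (0,1/2), (1,-1/2)
  (m₁,m₂)=(1,-1/2): CG² = 3/10, CG = +√(3/10)   ← matches the target
  (m₁,m₂)=(0,1/2): CG² = 3/5, CG = +√(3/5)
  (m₁,m₂)=(-1,3/2): CG² = 1/10, CG = +√(1/10)
Pairs with CG² = 3/10: (1,-1/2): +√(3/10)

(1,-1/2): +√(3/10)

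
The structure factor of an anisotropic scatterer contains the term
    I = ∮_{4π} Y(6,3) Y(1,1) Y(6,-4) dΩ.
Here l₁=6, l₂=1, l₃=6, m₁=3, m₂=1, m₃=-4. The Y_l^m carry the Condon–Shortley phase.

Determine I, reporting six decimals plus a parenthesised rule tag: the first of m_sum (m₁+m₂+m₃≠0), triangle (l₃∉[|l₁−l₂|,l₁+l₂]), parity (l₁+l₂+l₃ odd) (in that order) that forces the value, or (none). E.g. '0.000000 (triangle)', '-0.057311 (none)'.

0.000000 (parity)

l₁+l₂+l₃=13 is odd: 3j(l;000)=0 ⇒ I=0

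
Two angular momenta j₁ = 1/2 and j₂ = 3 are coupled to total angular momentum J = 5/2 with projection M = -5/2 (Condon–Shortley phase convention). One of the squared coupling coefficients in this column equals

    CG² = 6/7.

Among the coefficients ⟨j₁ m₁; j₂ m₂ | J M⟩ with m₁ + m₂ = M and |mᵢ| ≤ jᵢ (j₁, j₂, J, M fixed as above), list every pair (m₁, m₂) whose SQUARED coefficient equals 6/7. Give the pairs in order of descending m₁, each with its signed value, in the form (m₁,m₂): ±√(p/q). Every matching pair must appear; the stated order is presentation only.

(1/2,-3): +√(6/7)

Admissible pairs with m₁+m₂ = M = -5/2: (-1/2,-2), (1/2,-3)
  (m₁,m₂)=(1/2,-3): CG² = 6/7, CG = +√(6/7)   ← matches the target
  (m₁,m₂)=(-1/2,-2): CG² = 1/7, CG = −√(1/7)
Pairs with CG² = 6/7: (1/2,-3): +√(6/7)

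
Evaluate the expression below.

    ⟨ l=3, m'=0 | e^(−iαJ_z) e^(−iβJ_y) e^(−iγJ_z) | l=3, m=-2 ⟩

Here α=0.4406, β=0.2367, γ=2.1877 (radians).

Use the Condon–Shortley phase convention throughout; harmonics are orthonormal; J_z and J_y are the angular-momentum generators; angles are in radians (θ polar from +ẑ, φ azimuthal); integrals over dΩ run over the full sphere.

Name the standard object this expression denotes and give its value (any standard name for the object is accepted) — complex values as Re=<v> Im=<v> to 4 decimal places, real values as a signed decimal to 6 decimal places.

Wigner D-matrix element, Re=-0.0242 Im=-0.0691

This is a Wigner D-matrix element — the rotation-matrix element ⟨l m'| R(α,β,γ) |l m⟩ in the angular-momentum basis.
First d^3_{0,-2}(β=0.2367), then the phase factors e^{-i(0)α} and e^{-i(-2)γ}:
With c≡cos(β/2)=0.993005 and s≡sin(β/2)=0.118074, N=[6·6·1·120]^{1/2}=65.726707
Admissible k: 0..1 (factorial args all ≥0)
  k=0: (−1)^2·65.7267/(12)·0.9930^4·0.1181^2 = +0.074246
  k=1: (−1)^3·65.7267/(12)·0.9930^2·0.1181^4 = -0.001050
d^3_{0,-2}(0.2367) = +0.074246 -0.001050 = +0.073196
Attach z-rotation phases: D = e^{-i(0)(0.4406)}·(+0.073196)·e^{-i(-2)(2.1877)} = -0.024202-0.069079i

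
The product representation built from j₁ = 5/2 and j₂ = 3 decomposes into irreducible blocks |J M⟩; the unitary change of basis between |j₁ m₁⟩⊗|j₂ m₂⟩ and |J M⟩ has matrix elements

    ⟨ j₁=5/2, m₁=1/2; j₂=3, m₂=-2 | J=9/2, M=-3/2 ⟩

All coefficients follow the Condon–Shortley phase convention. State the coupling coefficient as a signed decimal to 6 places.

triangle: 1!×4!×5!/11! = 2880/39916800
(j±m)!: 3!×2!×1!×5!×3!×6! = 6220800
prefactor² = (2J+1)×Δ×N² = 345600/77
  k=0: +1/(0!×1!×2!×1!×2!×4!) = 1/96
  k=1: −1/(1!×0!×1!×0!×3!×5!) = -1/720
Σ = 13/1440  ⇒  CG² = 345600/77×(13/1440)² = 169/462
CG = +√(169/462) = +0.604815

+√(169/462) ≈ +0.604815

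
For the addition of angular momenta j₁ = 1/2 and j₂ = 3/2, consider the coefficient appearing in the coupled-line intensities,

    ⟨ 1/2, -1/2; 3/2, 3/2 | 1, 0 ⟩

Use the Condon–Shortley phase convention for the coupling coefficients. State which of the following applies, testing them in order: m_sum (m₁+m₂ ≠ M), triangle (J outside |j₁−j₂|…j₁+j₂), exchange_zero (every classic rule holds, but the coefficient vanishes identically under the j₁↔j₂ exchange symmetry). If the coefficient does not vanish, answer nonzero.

m_sum

m-sum: m₁+m₂ = -1/2+3/2 = 1, M = 0  ✗ ⇒ coefficient is 0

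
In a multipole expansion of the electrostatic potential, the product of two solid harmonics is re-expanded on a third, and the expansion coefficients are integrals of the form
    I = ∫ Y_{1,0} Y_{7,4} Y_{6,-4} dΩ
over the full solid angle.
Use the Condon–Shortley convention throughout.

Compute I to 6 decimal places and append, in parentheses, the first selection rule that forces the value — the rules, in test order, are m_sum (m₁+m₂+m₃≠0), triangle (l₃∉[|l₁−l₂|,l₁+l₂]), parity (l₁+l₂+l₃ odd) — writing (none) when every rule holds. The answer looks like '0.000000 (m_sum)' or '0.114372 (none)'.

m-sum 0 ✓  L=14 even ✓  6≤6≤8 ✓
Π(2lᵢ+1) = 3×15×13 = 585
triangle coeff Δ(1,7,6) = 1/1365
Σ_t [1,1]: t=1:−1/518400 = -1/518400
(3j)²=7/195 [(1 7 6; 0 0 0)], sign=-1
Σ_t [1,1]: t=1:−1/7257600 = -1/7257600
(3j)²=11/455 [(1 7 6; 0 4 -4)], sign=-1
⇒ 4πI² = 33/65
I = (+1)√(33/65/(4π)) = 0.20099968
No selection rule forces the value: the integral is nonzero (none).

0.201000 (none)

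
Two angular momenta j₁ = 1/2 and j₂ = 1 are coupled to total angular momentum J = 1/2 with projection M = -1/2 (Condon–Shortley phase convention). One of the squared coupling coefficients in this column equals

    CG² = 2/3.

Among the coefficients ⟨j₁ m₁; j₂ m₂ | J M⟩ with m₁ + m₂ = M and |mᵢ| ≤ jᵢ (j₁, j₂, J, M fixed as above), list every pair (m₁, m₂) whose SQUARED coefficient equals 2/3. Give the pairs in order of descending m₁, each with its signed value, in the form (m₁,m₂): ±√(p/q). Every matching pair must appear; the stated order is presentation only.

Admissible pairs with m₁+m₂ = M = -1/2: (-1/2,0), (1/2,-1)
  (m₁,m₂)=(1/2,-1): CG² = 2/3, CG = +√(2/3)   ← matches the target
  (m₁,m₂)=(-1/2,0): CG² = 1/3, CG = −√(1/3)
Pairs with CG² = 2/3: (1/2,-1): +√(2/3)

(1/2,-1): +√(2/3)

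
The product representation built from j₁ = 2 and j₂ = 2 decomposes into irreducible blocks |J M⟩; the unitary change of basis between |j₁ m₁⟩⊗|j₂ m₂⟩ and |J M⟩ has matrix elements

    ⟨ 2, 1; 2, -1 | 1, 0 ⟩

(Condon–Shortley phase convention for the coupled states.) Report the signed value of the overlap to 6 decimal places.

−√(1/10) ≈ -0.316228

triangle: 3!·1!·1!/6! = 6/720
(j±m)!: 3!·1!·1!·3!·1!·1! = 36
prefactor² = (2J+1)·Δ·N² = 9/10
  k=0: +1/(0!·3!·1!·1!·0!·0!) = 1/6
  k=1: −1/(1!·2!·0!·0!·1!·1!) = -1/2
Σ = -1/3  ⇒  CG² = 9/10·(-1/3)² = 1/10
CG = −√(1/10) = -0.316228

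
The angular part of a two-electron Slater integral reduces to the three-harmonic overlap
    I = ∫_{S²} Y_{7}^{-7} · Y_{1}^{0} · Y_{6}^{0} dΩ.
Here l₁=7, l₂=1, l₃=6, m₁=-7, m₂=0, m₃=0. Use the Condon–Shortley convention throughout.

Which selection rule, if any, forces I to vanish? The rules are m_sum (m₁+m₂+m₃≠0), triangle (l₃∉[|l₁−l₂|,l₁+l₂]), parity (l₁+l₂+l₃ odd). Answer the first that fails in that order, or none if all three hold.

m_sum

m₁+m₂+m₃ = -7 + 0 + 0 = -7  ✗
triangle: |7−1|=6 ≤ l₃=6 ≤ 7+1=8
parity: l₁+l₂+l₃ = 14 is even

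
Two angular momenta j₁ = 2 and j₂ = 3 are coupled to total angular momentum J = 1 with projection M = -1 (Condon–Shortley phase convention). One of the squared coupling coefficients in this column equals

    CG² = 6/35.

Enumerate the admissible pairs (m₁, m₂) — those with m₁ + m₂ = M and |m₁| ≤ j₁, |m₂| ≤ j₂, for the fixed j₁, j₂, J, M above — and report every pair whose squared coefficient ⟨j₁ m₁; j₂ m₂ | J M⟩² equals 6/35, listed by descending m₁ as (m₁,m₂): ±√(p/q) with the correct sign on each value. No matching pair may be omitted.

Admissible pairs with m₁+m₂ = M = -1: (-2,1), (-1,0), (0,-1), (1,-2), (2,-3)
  (m₁,m₂)=(2,-3): CG² = 3/7, CG = +√(3/7)
  (m₁,m₂)=(1,-2): CG² = 2/7, CG = −√(2/7)
  (m₁,m₂)=(0,-1): CG² = 6/35, CG = +√(6/35)   ← matches the target
  (m₁,m₂)=(-1,0): CG² = 3/35, CG = −√(3/35)
  (m₁,m₂)=(-2,1): CG² = 1/35, CG = +√(1/35)
Pairs with CG² = 6/35: (0,-1): +√(6/35)

(0,-1): +√(6/35)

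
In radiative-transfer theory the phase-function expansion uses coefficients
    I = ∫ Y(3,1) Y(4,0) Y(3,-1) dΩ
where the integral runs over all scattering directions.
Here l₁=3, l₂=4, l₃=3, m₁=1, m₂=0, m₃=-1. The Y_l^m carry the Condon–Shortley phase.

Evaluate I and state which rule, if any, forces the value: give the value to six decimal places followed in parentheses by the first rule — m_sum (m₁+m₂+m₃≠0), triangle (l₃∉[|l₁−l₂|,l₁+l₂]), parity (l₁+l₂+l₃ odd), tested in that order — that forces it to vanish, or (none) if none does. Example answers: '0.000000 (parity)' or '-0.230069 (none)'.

-0.025645 (none)

Rules hold: Σm=0, L=10 even, 1≤3≤7.
N = 7·9·7 = 441
Δ = 4!·2!·4!/11! = 1/34650
Racah Σ t=1..3: t=1:−1/72 t=2:+1/16 t=3:−1/72 = 5/144
⇒ 3j(3 4 3; 0 0 0)² = 2/77, sgn -1
Racah Σ t=0..2: t=0:+1/1152 t=1:−1/36 t=2:+1/32 = 5/1152
⇒ 3j(3 4 3; 1 0 -1)² = 1/1386, sgn +1
4πI² = N·(3j₀)²·(3jₘ)² = 1/121
I = -1·√(0.00826446/4π) = -0.02564498
No selection rule forces the value: the integral is nonzero (none).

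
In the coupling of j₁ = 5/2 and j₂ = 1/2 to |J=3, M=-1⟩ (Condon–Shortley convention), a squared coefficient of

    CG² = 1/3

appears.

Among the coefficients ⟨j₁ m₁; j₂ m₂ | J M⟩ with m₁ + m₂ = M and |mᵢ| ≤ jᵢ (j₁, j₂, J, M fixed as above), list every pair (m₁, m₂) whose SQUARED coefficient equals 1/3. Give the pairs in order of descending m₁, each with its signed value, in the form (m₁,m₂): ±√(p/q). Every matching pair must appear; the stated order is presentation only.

Admissible pairs with m₁+m₂ = M = -1: (-3/2,1/2), (-1/2,-1/2)
  (m₁,m₂)=(-1/2,-1/2): CG² = 2/3, CG = +√(2/3)
  (m₁,m₂)=(-3/2,1/2): CG² = 1/3, CG = +√(1/3)   ← matches the target
Pairs with CG² = 1/3: (-3/2,1/2): +√(1/3)

(-3/2,1/2): +√(1/3)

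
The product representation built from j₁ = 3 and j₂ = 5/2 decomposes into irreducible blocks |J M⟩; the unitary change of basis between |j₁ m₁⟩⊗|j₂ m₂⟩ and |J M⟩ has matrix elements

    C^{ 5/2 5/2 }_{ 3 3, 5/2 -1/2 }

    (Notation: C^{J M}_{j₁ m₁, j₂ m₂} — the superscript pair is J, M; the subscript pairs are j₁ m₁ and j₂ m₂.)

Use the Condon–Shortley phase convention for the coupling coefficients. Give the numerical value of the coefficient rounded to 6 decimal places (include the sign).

triangle: 3!*3!*2!/9! = 72/362880
(j±m)!: 6!*0!*2!*3!*5!*0! = 1036800
prefactor² = (2J+1)*Δ*N² = 8640/7
  k=0: +1/(0!*3!*0!*2!*3!*0!) = 1/72
Σ = 1/72  ⇒  CG² = 8640/7*(1/72)² = 5/21
CG = +√(5/21) = +0.487950

+0.487950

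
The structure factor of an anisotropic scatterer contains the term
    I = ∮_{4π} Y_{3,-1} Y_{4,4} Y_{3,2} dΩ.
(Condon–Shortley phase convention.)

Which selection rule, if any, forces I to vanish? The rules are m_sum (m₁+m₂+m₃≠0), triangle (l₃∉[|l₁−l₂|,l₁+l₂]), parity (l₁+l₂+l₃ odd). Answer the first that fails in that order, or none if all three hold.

m_sum

azimuthal sum: -1 + 4 + 2 = 5  ✗
1 ≤ 3 ≤ 7 (triangle on l)
L = 3 + 4 + 3 = 10 (even)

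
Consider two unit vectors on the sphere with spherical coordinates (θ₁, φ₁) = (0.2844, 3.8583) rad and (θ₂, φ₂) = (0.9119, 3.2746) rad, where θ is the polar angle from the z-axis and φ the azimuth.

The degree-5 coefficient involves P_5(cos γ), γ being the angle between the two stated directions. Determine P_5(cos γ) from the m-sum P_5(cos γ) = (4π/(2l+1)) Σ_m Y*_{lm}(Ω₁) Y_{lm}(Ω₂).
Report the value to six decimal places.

Expand P_5 via completeness: Σ_{m} conj(Y_{5,m}) at Ω₁ times Y_{5,m} at Ω₂ —
  m=-5: Y*=(0.000730, 0.000345)  Y=(-0.112857, 0.088504)  product (-0.000113, 0.000026)
  m=-4: Y*=(-0.008404, 0.002369)  Y=(0.302650, -0.178154)  product (-0.002121, 0.002214)
  m=-3: Y*=(0.030504, -0.046627)  Y=(-0.373992, 0.157690)  product (-0.004055, 0.022248)
  m=-2: Y*=(0.030934, 0.223752)  Y=(0.077938, -0.021236)  product (0.007163, 0.016782)
  m=-1: Y*=(-0.401509, -0.349819)  Y=(0.325584, -0.043562)  product (-0.145964, -0.096405)
  m=+0: Y*=(0.446967, -0.000000)  Y=(-0.170919, 0.000000)  product (-0.076395, 0.000000)
  m=+1: Y*=(0.401509, -0.349819)  Y=(-0.325584, -0.043562)  product (-0.145964, 0.096405)
  m=+2: Y*=(0.030934, -0.223752)  Y=(0.077938, 0.021236)  product (0.007163, -0.016782)
  m=+3: Y*=(-0.030504, -0.046627)  Y=(0.373992, 0.157690)  product (-0.004055, -0.022248)
  m=+4: Y*=(-0.008404, -0.002369)  Y=(0.302650, 0.178154)  product (-0.002121, -0.002214)
  m=+5: Y*=(-0.000730, 0.000345)  Y=(0.112857, 0.088504)  product (-0.000113, -0.000026)
Σ over m = (-0.366577, 0.000000); ×(4π/11) → (-0.418777, 0.000000). Real part: -0.418777

-0.418777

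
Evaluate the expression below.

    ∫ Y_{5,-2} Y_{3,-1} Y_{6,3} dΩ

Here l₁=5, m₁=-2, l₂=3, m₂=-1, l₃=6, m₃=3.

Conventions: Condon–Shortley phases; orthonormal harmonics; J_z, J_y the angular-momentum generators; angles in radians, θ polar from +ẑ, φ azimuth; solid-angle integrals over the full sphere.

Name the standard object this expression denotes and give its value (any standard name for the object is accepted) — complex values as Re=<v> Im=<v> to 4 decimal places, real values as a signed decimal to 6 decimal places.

This is a Gaunt coefficient — the integral of a triple product of spherical harmonics over the sphere.
Checks pass: Σm=0; 14 even; l₃=6∈[2,8].
(2·5+1)(2·3+1)(2·6+1) = 1001
Δ: 2! 8! 4! / 15! → 1/675675
sum: t=0:+1/8640 t=1:−1/2304 t=2:+1/8640 = -7/34560
3j²(5 3 6; 0 0 0) = Δ·Π!·Σ² = 7/429  (sign -1)
sum: t=0:+1/40320 t=1:−1/8640 t=2:+1/34560 = -1/16128
3j²(5 3 6; -2 -1 3) = Δ·Π!·Σ² = 18/1001  (sign +1)
combine: 4πI² = 1001·7/429·18/1001 = 42/143
take √, sign -1: I = -0.15288036

Gaunt coefficient, -0.152880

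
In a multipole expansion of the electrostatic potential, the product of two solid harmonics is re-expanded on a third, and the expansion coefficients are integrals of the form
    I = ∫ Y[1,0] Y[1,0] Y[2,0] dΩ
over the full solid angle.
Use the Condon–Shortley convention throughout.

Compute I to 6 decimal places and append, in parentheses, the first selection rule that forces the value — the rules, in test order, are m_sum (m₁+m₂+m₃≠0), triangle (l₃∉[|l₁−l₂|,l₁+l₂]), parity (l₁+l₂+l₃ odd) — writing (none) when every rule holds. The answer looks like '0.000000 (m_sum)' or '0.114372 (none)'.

0.252313 (none)

Checks pass: Σm=0; 4 even; l₃=2∈[0,2].
(2·1+1)(2·1+1)(2·2+1) = 45
Δ: 0! 2! 2! / 5! → 1/30
sum: t=0:+1/1 = 1/1
3j²(1 1 2; 0 0 0) = Δ·Π!·Σ² = 2/15  (sign +1)
(m-triple is (0,0,0) — same symbol as above.)
combine: 4πI² = 45·2/15·2/15 = 4/5
take √, sign +1: I = 0.25231325
No selection rule forces the value: the integral is nonzero (none).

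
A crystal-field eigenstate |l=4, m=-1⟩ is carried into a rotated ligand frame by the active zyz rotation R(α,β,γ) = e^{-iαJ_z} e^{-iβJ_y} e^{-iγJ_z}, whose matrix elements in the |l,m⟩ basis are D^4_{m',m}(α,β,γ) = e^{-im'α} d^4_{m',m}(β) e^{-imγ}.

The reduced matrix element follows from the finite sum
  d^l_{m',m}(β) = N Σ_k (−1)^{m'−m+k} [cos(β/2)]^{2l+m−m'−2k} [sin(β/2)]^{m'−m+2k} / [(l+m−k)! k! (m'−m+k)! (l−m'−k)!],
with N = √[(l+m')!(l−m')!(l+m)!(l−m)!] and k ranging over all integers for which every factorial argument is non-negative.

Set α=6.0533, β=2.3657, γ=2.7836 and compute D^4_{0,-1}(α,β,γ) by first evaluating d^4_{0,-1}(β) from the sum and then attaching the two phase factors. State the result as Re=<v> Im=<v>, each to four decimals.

First d^4_{0,-1}(β=2.3657), then the phase factors e^{-i(0)α} and e^{-i(-1)γ}:
Half-angle: c=0.378288, s=0.925688. N=√(24·24·6·120)=643.987578
Admissible k: 0..3 (factorial args all ≥0)
  k=0: (−1)^1·643.9876/(144)·0.3783^7·0.9257^1 = -0.004589
  k=1: (−1)^2·643.9876/(24)·0.3783^5·0.9257^3 = +0.164882
  k=2: (−1)^3·643.9876/(24)·0.3783^3·0.9257^5 = -0.987319
  k=3: (−1)^4·643.9876/(144)·0.3783^1·0.9257^7 = +0.985348
d^4_{0,-1}(2.3657) = -0.004589 +0.164882 -0.987319 +0.985348 = +0.158323
Phases: e^{-i·(0)·6.0533}=+1.000000+0.000000i, e^{-i·(-1)·2.7836}=-0.936602+0.350395i ⇒ D=-0.148285+0.055475i

Re=-0.1483 Im=0.0555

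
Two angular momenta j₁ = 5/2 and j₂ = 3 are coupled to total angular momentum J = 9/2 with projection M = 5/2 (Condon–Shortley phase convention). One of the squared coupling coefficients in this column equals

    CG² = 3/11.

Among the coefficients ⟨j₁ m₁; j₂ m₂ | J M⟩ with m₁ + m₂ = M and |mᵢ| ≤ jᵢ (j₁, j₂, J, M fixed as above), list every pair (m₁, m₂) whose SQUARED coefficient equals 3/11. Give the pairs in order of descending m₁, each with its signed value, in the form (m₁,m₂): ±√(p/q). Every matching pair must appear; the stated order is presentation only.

Admissible pairs with m₁+m₂ = M = 5/2: (-1/2,3), (1/2,2), (3/2,1), (5/2,0)
  (m₁,m₂)=(5/2,0): CG² = 25/66, CG = +√(25/66)
  (m₁,m₂)=(3/2,1): CG² = 10/99, CG = +√(10/99)
  (m₁,m₂)=(1/2,2): CG² = 49/198, CG = −√(49/198)
  (m₁,m₂)=(-1/2,3): CG² = 3/11, CG = −√(3/11)   ← matches the target
Pairs with CG² = 3/11: (-1/2,3): −√(3/11)

(-1/2,3): −√(3/11)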